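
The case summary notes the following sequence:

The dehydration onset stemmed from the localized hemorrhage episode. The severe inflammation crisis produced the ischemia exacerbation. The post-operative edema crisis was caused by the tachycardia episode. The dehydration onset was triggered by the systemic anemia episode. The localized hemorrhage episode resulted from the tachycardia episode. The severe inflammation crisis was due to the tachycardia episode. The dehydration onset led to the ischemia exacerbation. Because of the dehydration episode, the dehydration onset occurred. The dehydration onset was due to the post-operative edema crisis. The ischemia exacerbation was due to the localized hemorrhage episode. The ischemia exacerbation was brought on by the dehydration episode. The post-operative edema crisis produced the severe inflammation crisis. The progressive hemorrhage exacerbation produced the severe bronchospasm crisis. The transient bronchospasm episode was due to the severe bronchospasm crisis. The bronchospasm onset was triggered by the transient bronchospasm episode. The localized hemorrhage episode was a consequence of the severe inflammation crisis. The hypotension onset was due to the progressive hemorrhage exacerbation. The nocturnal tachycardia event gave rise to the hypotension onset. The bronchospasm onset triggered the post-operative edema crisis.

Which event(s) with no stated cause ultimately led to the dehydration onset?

the dehydration episode, the progressive hemorrhage exacerbation, the systemic anemia episode, the tachycardia episode

Tracing upstream from the dehydration onset: the dehydration onset ← the post-operative edema crisis ← the bronchospasm onset ← the transient bronchospasm episode ← the severe bronchospasm crisis ← the progressive hemorrhage exacerbation.
A separate upstream branch: the dehydration onset ← the systemic anemia episode.
A separate upstream branch: the dehydration onset ← the post-operative edema crisis ← the tachycardia episode.
A separate upstream branch: the dehydration onset ← the dehydration episode.
Each of those chain origins has no stated cause.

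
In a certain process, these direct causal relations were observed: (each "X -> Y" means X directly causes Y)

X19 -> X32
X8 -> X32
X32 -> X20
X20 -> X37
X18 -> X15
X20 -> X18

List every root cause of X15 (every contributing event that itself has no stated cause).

Tracing upstream from X15: X15 ← X18 ← X20 ← X32 ← X19.
A separate upstream branch: X15 ← X18 ← X20 ← X32 ← X8.
Each of those chain origins has no stated cause.

X19, X8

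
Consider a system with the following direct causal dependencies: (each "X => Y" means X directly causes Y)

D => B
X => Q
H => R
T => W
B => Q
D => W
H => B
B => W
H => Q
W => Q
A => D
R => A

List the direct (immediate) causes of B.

Upstream contributors include R, A, but only D, H feed directly into B.

D, H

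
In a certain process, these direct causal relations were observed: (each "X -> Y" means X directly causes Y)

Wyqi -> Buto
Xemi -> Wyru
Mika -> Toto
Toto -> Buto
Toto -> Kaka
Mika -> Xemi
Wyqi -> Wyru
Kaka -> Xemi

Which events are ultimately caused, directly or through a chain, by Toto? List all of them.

Buto, Kaka, Wyru, Xemi

Direct effects: Kaka, Buto.
2 steps out: Xemi.
3 steps out: Wyru.
Not reachable from it: Mika, Wyqi.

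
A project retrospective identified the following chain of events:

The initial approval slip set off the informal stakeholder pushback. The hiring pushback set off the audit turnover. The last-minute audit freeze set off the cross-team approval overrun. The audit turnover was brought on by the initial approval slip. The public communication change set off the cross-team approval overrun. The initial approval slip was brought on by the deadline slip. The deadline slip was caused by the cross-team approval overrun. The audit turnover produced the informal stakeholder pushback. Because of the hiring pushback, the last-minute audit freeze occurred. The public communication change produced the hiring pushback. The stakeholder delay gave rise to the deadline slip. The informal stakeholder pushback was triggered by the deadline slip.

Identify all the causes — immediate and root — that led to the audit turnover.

Immediate causes of the audit turnover: the hiring pushback, the initial approval slip.
Further upstream: the public communication change, the last-minute audit freeze, the cross-team approval overrun, the deadline slip, the stakeholder delay.

the cross-team approval overrun, the deadline slip, the hiring pushback, the initial approval slip, the last-minute audit freeze, the public communication change, the stakeholder delay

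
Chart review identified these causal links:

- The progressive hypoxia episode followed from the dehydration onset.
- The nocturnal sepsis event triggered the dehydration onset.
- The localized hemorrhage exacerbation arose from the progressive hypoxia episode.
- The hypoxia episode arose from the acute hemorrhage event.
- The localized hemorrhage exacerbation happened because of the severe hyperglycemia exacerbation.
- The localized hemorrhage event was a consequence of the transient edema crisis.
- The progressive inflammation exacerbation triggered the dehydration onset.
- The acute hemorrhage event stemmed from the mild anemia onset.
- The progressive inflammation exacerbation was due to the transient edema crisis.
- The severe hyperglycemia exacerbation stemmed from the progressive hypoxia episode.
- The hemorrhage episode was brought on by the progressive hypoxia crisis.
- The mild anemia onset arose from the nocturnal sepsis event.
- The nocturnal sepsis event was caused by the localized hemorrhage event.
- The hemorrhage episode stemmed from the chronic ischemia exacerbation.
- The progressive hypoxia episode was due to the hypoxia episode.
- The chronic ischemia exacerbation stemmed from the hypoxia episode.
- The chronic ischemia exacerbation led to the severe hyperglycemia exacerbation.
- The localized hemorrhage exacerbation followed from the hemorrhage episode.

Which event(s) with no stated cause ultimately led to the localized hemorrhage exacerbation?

the progressive hypoxia crisis, the transient edema crisis

Tracing upstream from the localized hemorrhage exacerbation: the localized hemorrhage exacerbation ← the progressive hypoxia episode ← the dehydration onset ← the progressive inflammation exacerbation ← the transient edema crisis.
A separate upstream branch: the localized hemorrhage exacerbation ← the hemorrhage episode ← the progressive hypoxia crisis.
Each of those chain origins has no stated cause.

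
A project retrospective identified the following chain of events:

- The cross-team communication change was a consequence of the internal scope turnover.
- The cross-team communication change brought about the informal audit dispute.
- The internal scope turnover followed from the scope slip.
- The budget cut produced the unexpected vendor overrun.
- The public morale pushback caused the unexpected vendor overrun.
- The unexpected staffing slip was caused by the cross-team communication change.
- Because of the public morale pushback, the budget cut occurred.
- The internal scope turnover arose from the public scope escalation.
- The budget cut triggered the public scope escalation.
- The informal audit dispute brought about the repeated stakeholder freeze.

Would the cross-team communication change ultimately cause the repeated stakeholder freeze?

Yes

There is a causal chain: the cross-team communication change → the informal audit dispute → the repeated stakeholder freeze.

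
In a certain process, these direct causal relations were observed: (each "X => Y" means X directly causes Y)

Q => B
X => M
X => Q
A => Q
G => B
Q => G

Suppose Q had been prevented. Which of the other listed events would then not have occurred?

B, G

Downstream of Q: G, B.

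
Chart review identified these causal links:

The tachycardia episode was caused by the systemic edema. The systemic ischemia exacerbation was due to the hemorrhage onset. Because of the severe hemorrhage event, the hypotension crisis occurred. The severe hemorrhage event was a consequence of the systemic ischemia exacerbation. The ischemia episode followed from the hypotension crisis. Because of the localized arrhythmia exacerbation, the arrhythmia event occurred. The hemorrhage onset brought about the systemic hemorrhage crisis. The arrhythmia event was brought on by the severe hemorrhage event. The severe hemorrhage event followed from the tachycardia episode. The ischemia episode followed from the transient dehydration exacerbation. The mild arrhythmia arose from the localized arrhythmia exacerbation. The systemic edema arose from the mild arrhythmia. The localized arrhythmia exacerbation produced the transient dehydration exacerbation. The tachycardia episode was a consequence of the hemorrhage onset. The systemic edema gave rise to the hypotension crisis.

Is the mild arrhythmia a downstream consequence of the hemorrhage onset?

No

The hemorrhage onset leads to the systemic ischemia exacerbation, the tachycardia episode, the systemic hemorrhage crisis, the severe hemorrhage event, the hypotension crisis, the ischemia episode, the arrhythmia event; the mild arrhythmia is not among them.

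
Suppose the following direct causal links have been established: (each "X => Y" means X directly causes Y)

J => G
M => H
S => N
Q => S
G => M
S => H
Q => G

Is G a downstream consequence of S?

No

S leads to N, H; G is not among them.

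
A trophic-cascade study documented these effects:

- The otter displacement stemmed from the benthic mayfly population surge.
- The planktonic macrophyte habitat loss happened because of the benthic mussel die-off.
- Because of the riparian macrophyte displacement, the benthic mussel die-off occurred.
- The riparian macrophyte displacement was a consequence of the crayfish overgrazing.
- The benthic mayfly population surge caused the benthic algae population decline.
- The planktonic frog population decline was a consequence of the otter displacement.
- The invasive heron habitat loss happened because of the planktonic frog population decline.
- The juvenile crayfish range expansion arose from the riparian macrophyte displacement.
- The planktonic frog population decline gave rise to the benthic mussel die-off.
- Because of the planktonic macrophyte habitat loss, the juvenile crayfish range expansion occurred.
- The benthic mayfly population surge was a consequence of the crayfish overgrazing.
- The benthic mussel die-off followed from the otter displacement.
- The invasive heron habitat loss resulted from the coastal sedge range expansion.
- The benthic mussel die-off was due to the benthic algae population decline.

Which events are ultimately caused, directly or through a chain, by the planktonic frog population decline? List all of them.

Direct effects: the invasive heron habitat loss, the benthic mussel die-off.
2 steps out: the planktonic macrophyte habitat loss.
3 steps out: the juvenile crayfish range expansion.
Not reachable from it: the crayfish overgrazing, the benthic mayfly population surge, the coastal sedge range expansion, the benthic algae population decline, the otter displacement, the riparian macrophyte displacement.

the benthic mussel die-off, the invasive heron habitat loss, the juvenile crayfish range expansion, the planktonic macrophyte habitat loss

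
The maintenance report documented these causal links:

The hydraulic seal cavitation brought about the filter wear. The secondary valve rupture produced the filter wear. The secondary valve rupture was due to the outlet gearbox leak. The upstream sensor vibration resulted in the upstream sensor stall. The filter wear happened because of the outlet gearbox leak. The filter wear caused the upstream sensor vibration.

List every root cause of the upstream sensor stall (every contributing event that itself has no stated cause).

Tracing upstream from the upstream sensor stall: the upstream sensor stall ← the upstream sensor vibration ← the filter wear ← the outlet gearbox leak.
A separate upstream branch: the upstream sensor stall ← the upstream sensor vibration ← the filter wear ← the hydraulic seal cavitation.
Each of those chain origins has no stated cause.

the hydraulic seal cavitation, the outlet gearbox leak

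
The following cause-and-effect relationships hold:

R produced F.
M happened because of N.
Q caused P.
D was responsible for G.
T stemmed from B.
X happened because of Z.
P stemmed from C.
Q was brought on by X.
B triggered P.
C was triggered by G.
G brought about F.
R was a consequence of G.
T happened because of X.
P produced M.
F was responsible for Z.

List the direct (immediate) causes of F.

G, R

Upstream contributors include D, but only G, R feed directly into F.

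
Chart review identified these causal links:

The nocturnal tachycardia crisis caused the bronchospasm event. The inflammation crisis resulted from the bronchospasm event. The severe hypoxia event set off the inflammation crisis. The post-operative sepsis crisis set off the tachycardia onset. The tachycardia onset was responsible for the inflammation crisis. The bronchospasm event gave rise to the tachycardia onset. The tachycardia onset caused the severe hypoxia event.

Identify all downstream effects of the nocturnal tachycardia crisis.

the bronchospasm event, the inflammation crisis, the severe hypoxia event, the tachycardia onset

Direct effects: the bronchospasm event.
2 steps out: the tachycardia onset, the inflammation crisis.
3 steps out: the severe hypoxia event.
Not reachable from it: the post-operative sepsis crisis.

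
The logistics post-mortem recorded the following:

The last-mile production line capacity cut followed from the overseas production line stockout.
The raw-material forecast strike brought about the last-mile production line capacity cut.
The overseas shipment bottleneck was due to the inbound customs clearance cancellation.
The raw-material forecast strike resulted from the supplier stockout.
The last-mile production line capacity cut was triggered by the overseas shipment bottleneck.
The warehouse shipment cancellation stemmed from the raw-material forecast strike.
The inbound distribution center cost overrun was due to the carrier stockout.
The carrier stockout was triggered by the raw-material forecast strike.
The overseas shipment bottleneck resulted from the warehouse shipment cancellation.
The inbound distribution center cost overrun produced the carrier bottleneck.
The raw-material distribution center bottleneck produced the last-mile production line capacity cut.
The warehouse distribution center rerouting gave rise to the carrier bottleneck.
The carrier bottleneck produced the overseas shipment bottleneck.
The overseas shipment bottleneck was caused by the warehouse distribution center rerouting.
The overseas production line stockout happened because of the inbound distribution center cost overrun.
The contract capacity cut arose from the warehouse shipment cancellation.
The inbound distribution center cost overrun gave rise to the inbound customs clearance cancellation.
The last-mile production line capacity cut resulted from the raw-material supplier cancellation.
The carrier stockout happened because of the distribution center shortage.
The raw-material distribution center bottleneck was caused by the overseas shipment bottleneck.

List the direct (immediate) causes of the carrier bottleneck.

Upstream contributors include the supplier stockout, the distribution center shortage, the raw-material forecast strike, the carrier stockout, but only the inbound distribution center cost overrun, the warehouse distribution center rerouting feed directly into the carrier bottleneck.

the inbound distribution center cost overrun, the warehouse distribution center rerouting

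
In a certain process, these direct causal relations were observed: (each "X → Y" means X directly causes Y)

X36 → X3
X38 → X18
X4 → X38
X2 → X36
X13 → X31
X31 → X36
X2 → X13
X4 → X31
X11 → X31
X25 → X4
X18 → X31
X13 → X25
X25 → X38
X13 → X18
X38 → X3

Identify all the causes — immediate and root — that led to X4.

Immediate cause of X4: X25.
Further upstream: X2, X13.

X13, X2, X25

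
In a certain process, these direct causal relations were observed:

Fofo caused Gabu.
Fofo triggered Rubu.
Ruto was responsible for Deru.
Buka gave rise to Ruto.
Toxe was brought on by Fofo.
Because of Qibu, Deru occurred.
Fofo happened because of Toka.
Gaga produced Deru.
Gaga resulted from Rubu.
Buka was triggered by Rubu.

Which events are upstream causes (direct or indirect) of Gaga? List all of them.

Immediate cause of Gaga: Rubu.
Further upstream: Toka, Fofo.

Fofo, Rubu, Toka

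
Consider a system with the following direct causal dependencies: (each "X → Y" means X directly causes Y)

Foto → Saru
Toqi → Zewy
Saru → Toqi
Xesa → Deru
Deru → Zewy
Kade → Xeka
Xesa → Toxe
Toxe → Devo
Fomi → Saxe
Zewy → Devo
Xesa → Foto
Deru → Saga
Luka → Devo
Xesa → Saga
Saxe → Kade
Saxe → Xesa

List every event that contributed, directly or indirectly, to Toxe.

Fomi, Saxe, Xesa

Immediate cause of Toxe: Xesa.
Further upstream: Fomi, Saxe.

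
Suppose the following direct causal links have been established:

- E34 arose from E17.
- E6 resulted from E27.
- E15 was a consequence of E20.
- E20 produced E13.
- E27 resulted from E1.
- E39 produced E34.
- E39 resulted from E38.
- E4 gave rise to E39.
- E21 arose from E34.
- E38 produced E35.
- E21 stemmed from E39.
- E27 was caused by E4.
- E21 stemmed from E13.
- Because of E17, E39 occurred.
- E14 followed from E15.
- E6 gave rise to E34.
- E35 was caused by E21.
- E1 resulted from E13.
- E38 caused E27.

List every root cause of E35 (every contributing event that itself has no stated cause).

E17, E20, E38, E4

Tracing upstream from E35: E35 ← E21 ← E13 ← E20.
A separate upstream branch: E35 ← E21 ← E39 ← E17.
A separate upstream branch: E35 ← E21 ← E39 ← E4.
A separate upstream branch: E35 ← E38.
Each of those chain origins has no stated cause.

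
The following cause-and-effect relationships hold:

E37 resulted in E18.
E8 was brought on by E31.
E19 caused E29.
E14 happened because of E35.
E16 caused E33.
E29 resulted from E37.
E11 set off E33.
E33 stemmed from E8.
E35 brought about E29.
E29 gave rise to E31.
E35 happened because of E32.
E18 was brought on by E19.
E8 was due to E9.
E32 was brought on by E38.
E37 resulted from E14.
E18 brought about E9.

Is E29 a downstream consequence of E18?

No

E18 leads to E9, E8, E33; E29 is not among them.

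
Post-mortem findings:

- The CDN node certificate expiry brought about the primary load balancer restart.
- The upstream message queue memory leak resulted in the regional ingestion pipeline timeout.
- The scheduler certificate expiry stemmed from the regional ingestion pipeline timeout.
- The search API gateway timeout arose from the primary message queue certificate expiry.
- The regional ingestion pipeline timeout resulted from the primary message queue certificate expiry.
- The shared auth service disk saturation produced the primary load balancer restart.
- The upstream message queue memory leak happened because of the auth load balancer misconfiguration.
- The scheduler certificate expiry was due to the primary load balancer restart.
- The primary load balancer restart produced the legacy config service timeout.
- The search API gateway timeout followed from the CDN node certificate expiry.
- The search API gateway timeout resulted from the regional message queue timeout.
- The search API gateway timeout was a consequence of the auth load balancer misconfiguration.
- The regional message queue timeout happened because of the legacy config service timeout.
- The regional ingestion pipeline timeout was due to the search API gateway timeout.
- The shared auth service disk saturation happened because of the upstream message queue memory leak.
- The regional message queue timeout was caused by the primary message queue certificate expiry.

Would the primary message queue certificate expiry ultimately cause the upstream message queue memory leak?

No

The primary message queue certificate expiry leads to the regional message queue timeout, the search API gateway timeout, the regional ingestion pipeline timeout, the scheduler certificate expiry; the upstream message queue memory leak is not among them.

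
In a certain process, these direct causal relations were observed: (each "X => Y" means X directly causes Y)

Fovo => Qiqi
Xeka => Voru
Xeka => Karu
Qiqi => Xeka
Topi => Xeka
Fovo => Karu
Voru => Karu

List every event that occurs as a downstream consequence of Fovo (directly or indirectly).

Direct effects: Qiqi, Karu.
2 steps out: Xeka.
3 steps out: Voru.
Not reachable from it: Topi.

Karu, Qiqi, Voru, Xeka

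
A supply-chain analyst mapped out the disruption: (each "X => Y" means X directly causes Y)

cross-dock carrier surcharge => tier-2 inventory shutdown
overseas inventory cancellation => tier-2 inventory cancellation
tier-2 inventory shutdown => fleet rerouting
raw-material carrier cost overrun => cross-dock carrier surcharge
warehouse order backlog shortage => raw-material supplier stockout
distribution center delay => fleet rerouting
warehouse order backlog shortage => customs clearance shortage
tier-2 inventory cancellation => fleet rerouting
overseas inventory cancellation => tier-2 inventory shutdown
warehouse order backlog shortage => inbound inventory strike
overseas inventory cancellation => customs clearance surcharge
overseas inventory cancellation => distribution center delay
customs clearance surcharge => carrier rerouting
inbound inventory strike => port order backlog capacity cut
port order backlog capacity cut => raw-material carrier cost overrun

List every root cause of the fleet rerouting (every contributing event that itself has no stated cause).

the overseas inventory cancellation, the warehouse order backlog shortage

Tracing upstream from the fleet rerouting: the fleet rerouting ← the tier-2 inventory shutdown ← the cross-dock carrier surcharge ← the raw-material carrier cost overrun ← the port order backlog capacity cut ← the inbound inventory strike ← the warehouse order backlog shortage.
A separate upstream branch: the fleet rerouting ← the distribution center delay ← the overseas inventory cancellation.
Each of those chain origins has no stated cause.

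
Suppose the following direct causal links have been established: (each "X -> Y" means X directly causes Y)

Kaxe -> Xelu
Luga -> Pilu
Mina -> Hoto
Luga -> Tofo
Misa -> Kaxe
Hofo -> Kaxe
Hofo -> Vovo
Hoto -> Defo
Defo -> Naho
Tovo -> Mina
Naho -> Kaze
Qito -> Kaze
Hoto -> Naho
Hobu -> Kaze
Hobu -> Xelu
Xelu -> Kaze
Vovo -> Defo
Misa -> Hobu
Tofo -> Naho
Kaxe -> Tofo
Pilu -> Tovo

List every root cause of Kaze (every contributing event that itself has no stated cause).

Tracing upstream from Kaze: Kaze ← Xelu ← Kaxe ← Hofo.
A separate upstream branch: Kaze ← Naho ← Tofo ← Luga.
A separate upstream branch: Kaze ← Qito.
A separate upstream branch: Kaze ← Hobu ← Misa.
Each of those chain origins has no stated cause.

Hofo, Luga, Misa, Qito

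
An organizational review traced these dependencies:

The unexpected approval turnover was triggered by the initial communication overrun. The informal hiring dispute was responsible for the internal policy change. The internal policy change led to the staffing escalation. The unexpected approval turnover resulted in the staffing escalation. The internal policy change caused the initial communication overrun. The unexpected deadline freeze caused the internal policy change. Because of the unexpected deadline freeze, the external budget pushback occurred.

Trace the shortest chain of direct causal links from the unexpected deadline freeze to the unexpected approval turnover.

the unexpected deadline freeze → the internal policy change
the internal policy change → the initial communication overrun
the initial communication overrun → the unexpected approval turnover
Length: 3 steps.

the unexpected deadline freeze → the internal policy change → the initial communication overrun → the unexpected approval turnover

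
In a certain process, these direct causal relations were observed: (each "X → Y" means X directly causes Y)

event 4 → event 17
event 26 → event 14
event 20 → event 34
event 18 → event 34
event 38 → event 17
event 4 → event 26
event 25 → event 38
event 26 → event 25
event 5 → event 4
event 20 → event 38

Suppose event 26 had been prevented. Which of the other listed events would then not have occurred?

Downstream of event 26: event 14, event 25, event 38, event 17.
Of those, still caused via another path: event 38, event 17.
The remainder have no surviving cause.

event 14, event 25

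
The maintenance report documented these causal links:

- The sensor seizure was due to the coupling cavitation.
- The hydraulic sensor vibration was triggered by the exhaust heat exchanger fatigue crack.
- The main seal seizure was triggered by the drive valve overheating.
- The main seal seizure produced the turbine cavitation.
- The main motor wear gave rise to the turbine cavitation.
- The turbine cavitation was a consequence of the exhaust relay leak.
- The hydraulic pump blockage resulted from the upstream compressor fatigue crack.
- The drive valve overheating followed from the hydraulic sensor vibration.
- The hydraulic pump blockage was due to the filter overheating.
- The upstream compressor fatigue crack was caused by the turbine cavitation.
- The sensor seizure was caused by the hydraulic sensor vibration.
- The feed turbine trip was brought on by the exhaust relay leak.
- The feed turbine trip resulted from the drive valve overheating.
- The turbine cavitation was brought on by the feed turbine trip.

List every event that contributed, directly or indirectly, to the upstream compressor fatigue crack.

the drive valve overheating, the exhaust heat exchanger fatigue crack, the exhaust relay leak, the feed turbine trip, the hydraulic sensor vibration, the main motor wear, the main seal seizure, the turbine cavitation

Immediate cause of the upstream compressor fatigue crack: the turbine cavitation.
Further upstream: the exhaust heat exchanger fatigue crack, the exhaust relay leak, the hydraulic sensor vibration, the main motor wear, the drive valve overheating, the main seal seizure, the feed turbine trip.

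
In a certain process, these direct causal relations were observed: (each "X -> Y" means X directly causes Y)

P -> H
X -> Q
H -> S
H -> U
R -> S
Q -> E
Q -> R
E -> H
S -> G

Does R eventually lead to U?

No

R leads to S, G; U is not among them.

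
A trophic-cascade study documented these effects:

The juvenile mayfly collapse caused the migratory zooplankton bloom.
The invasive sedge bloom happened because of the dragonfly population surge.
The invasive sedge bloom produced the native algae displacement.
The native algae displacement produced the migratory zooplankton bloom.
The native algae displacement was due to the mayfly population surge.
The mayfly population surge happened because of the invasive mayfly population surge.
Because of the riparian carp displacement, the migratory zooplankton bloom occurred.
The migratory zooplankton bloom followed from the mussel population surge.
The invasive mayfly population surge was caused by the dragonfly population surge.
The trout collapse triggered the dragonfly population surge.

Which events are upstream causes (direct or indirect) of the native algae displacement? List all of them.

Immediate causes of the native algae displacement: the invasive sedge bloom, the mayfly population surge.
Further upstream: the trout collapse, the dragonfly population surge, the invasive mayfly population surge.

the dragonfly population surge, the invasive mayfly population surge, the invasive sedge bloom, the mayfly population surge, the trout collapse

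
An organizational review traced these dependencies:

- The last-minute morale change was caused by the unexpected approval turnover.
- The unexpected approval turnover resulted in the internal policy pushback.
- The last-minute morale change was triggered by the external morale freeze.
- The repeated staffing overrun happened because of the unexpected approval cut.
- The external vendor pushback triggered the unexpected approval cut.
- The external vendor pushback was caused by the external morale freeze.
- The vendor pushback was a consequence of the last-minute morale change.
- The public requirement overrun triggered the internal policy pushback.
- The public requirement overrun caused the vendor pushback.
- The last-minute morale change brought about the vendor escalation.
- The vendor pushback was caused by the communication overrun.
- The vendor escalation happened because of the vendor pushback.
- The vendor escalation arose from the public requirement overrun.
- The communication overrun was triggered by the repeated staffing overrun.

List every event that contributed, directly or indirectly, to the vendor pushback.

Immediate causes of the vendor pushback: the communication overrun, the last-minute morale change, the public requirement overrun.
Further upstream: the unexpected approval turnover, the external morale freeze, the external vendor pushback, the unexpected approval cut, the repeated staffing overrun.

the communication overrun, the external morale freeze, the external vendor pushback, the last-minute morale change, the public requirement overrun, the repeated staffing overrun, the unexpected approval cut, the unexpected approval turnover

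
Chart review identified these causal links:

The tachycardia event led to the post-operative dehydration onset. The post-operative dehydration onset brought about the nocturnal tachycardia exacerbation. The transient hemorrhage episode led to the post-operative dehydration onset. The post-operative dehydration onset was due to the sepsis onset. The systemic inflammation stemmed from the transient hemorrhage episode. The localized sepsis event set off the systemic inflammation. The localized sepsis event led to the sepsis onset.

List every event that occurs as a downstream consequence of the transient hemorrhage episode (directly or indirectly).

the nocturnal tachycardia exacerbation, the post-operative dehydration onset, the systemic inflammation

Direct effects: the systemic inflammation, the post-operative dehydration onset.
2 steps out: the nocturnal tachycardia exacerbation.
Not reachable from it: the localized sepsis event, the sepsis onset, the tachycardia event.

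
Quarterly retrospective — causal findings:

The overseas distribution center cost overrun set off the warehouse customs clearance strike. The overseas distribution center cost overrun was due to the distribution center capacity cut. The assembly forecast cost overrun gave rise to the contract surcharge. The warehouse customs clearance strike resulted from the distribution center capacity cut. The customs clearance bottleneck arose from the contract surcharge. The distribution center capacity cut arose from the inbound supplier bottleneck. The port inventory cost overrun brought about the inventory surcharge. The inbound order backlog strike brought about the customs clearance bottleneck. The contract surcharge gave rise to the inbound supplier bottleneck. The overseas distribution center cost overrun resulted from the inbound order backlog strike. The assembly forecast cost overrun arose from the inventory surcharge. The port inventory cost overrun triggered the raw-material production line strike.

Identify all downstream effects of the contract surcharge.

the customs clearance bottleneck, the distribution center capacity cut, the inbound supplier bottleneck, the overseas distribution center cost overrun, the warehouse customs clearance strike

Direct effects: the customs clearance bottleneck, the inbound supplier bottleneck.
2 steps out: the distribution center capacity cut.
3 steps out: the overseas distribution center cost overrun, the warehouse customs clearance strike.
Not reachable from it: the port inventory cost overrun, the inventory surcharge, the raw-material production line strike, the assembly forecast cost overrun, the inbound order backlog strike.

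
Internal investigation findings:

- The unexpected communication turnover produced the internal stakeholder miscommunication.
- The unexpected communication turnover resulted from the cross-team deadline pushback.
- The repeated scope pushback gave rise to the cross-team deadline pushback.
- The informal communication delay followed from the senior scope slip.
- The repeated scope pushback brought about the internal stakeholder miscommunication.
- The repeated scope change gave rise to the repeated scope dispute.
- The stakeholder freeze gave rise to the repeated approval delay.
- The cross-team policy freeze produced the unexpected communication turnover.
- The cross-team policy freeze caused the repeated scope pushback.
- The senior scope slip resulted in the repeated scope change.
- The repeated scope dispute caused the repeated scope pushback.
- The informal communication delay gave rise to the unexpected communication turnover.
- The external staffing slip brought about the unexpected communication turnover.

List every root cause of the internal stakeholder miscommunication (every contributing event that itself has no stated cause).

the cross-team policy freeze, the external staffing slip, the senior scope slip

Tracing upstream from the internal stakeholder miscommunication: the internal stakeholder miscommunication ← the unexpected communication turnover ← the informal communication delay ← the senior scope slip.
A separate upstream branch: the internal stakeholder miscommunication ← the repeated scope pushback ← the cross-team policy freeze.
A separate upstream branch: the internal stakeholder miscommunication ← the unexpected communication turnover ← the external staffing slip.
Each of those chain origins has no stated cause.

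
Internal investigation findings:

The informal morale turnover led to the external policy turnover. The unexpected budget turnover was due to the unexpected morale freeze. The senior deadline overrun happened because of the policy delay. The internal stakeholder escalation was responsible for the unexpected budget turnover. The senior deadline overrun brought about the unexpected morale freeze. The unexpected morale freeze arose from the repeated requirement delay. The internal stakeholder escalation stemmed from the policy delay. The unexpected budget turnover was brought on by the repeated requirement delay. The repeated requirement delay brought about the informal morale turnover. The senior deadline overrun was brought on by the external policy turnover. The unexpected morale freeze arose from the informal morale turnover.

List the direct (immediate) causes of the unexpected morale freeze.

the informal morale turnover, the repeated requirement delay, the senior deadline overrun

Upstream contributors include the policy delay, the external policy turnover, but only the informal morale turnover, the repeated requirement delay, the senior deadline overrun feed directly into the unexpected morale freeze.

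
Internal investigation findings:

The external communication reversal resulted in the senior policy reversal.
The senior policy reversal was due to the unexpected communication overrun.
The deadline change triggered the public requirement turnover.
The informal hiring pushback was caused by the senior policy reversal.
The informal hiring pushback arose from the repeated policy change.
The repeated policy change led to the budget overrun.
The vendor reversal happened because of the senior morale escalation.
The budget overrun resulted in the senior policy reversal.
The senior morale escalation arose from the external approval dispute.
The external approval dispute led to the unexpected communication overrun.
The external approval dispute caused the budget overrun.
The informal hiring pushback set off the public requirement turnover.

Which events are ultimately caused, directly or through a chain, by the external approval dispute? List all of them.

Direct effects: the budget overrun, the senior morale escalation, the unexpected communication overrun.
2 steps out: the senior policy reversal, the vendor reversal.
3 steps out: the informal hiring pushback.
4 steps out: the public requirement turnover.
Not reachable from it: the repeated policy change, the external communication reversal, the deadline change.

the budget overrun, the informal hiring pushback, the public requirement turnover, the senior morale escalation, the senior policy reversal, the unexpected communication overrun, the vendor reversal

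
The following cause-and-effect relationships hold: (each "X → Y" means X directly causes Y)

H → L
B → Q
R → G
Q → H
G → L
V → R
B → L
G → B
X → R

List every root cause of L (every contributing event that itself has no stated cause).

Tracing upstream from L: L ← G ← R ← V.
A separate upstream branch: L ← G ← R ← X.
Each of those chain origins has no stated cause.

V, X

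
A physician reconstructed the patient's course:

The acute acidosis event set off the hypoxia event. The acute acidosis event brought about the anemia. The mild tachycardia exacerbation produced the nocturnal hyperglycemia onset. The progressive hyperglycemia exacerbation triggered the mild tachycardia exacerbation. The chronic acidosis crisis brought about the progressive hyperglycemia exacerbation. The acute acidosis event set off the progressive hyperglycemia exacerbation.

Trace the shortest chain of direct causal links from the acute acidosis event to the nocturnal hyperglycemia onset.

the acute acidosis event → the progressive hyperglycemia exacerbation → the mild tachycardia exacerbation → the nocturnal hyperglycemia onset

the acute acidosis event → the progressive hyperglycemia exacerbation
the progressive hyperglycemia exacerbation → the mild tachycardia exacerbation
the mild tachycardia exacerbation → the nocturnal hyperglycemia onset
Length: 3 steps.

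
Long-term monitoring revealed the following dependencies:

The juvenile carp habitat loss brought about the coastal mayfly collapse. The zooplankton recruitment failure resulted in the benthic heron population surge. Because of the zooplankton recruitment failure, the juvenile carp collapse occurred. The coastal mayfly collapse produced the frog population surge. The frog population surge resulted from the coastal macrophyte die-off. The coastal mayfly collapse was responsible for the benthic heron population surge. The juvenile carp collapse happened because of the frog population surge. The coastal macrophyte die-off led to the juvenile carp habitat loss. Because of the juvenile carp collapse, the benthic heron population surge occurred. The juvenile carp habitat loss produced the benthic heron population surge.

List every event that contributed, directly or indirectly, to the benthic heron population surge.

Immediate causes of the benthic heron population surge: the juvenile carp habitat loss, the zooplankton recruitment failure, the coastal mayfly collapse, the juvenile carp collapse.
Further upstream: the coastal macrophyte die-off, the frog population surge.

the coastal macrophyte die-off, the coastal mayfly collapse, the frog population surge, the juvenile carp collapse, the juvenile carp habitat loss, the zooplankton recruitment failure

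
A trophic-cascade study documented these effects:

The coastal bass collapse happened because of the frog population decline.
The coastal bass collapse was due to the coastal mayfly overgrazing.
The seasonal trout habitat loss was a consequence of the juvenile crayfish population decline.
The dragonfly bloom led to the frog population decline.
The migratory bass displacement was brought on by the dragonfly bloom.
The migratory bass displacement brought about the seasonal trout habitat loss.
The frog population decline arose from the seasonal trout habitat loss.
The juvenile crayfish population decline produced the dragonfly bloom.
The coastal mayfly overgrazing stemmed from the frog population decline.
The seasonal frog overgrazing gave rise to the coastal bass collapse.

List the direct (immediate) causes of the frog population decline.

the dragonfly bloom, the seasonal trout habitat loss

Upstream contributors include the juvenile crayfish population decline, the migratory bass displacement, but only the dragonfly bloom, the seasonal trout habitat loss feed directly into the frog population decline.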